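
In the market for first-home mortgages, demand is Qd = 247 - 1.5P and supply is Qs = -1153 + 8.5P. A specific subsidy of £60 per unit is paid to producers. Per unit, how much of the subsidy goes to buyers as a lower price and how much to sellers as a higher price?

Pre-subsidy: 247 - 1.5P = -1153 + 8.5P gives P* = 140, Q* = 37.
With the subsidy, sellers receive Ps = Pb + 60 for each unit, where Pb is the price buyers pay.
Supply in terms of Pb becomes Qs = -1153 + 8.5(Pb + 60) = -643 + 8.5Pb. Setting this equal to demand: 247 - 1.5Pb = -643 + 8.5Pb, so Pb = 89.
Sellers receive Ps = 89 + 60 = 149; Q' = 247 − 1.5·89 = 113.5.
Buyers' price falls by P* − Pb = 140 − 89 = 51; sellers' price rises by Ps − P* = 149 − 140 = 9.

Buyers gain £51 per unit; sellers gain £9 per unit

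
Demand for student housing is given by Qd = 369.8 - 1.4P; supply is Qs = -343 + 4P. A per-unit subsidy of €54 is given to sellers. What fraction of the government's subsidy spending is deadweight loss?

Pre-subsidy: 369.8 - 1.4P = -343 + 4P gives P* = 132, Q* = 185.
With the subsidy, sellers receive Ps = Pb + 54 for each unit, where Pb is the price buyers pay.
Supply in terms of Pb becomes Qs = -343 + 4(Pb + 54) = -127 + 4Pb. Setting this equal to demand: 369.8 - 1.4Pb = -127 + 4Pb, so Pb = 92.
Sellers receive Ps = 92 + 54 = 146; Q' = 369.8 − 1.4·92 = 241.
ΔCS = ½(185 + 241)(132 − 92) = 8520; ΔPS = ½(185 + 241)(146 − 132) = 2982.
Government spending = 54 × 241 = 13014.
DWL = ½ × 54 × (241 − 185) = 1512; fraction = 1512 / 13014 = 28/241.

DWL / government spending = 28/241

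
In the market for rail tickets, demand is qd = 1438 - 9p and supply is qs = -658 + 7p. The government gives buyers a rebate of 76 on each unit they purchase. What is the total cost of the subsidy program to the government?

Government cost = 42427

Pre-subsidy: 1438 - 9p = -658 + 7p gives p* = 131, q* = 259.
With the rebate, buyers effectively pay pb = ps − 76, where ps is the price sellers receive.
Demand in terms of ps becomes qd = 1438 − 9(ps − 76) = 2122 - 9ps. Setting this equal to supply: 2122 - 9ps = -658 + 7ps, so ps = 173.75.
Buyers pay pb = 173.75 − 76 = 97.75; q' = -658 + 7·173.75 = 558.25.
Government outlay = subsidy × quantity = 76 × 558.25 = 42427.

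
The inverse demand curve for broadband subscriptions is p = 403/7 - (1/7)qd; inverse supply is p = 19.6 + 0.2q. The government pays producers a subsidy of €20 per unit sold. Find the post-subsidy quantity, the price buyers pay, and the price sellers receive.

q' = 2029/12; buyers pay 401/12; sellers receive 641/12

Pre-subsidy: 403/7 - (1/7)q = 19.6 + 0.2q gives q* = 110.75 and p* = 41.75.
With the subsidy, sellers receive ps = pb + 20 for each unit, where pb is the price buyers pay.
On the curves, pb = 403/7 - (1/7)q and ps = 19.6 + 0.2q; the wedge ps − pb = 20 gives 19.6 + 0.2q − (403/7 - (1/7)q) = 20, so q' = 2029/12.
Then pb = 403/7 − (1/7)·(2029/12) = 401/12 and ps = 19.6 + 0.2·(2029/12) = 641/12.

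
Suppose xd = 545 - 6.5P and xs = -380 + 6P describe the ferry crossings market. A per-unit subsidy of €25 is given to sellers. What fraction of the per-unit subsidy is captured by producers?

Producer share = 0.52

Pre-subsidy: 545 - 6.5P = -380 + 6P gives P* = 74, x* = 64.
With the subsidy, sellers receive Ps = Pb + 25 for each unit, where Pb is the price buyers pay.
Supply in terms of Pb becomes xs = -380 + 6(Pb + 25) = -230 + 6Pb. Setting this equal to demand: 545 - 6.5Pb = -230 + 6Pb, so Pb = 62.
Sellers receive Ps = 62 + 25 = 87; x' = 545 − 6.5·62 = 142.
Buyers' price falls by P* − Pb = 74 − 62 = 12; sellers' price rises by Ps − P* = 87 − 74 = 13.
So producers capture 13/25 = 0.52 of each unit of subsidy.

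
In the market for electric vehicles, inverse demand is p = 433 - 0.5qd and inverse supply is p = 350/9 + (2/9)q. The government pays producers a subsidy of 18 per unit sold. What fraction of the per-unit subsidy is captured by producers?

Producer share = 4/13

Pre-subsidy: 433 - 0.5q = 350/9 + (2/9)q gives q* = 7094/13 and p* = 2082/13.
With the subsidy, sellers receive ps = pb + 18 for each unit, where pb is the price buyers pay.
On the curves, pb = 433 - 0.5q and ps = 350/9 + (2/9)q; the wedge ps − pb = 18 gives 350/9 + (2/9)q − (433 - 0.5q) = 18, so q' = 7418/13.
Then pb = 433 − 0.5·(7418/13) = 1920/13 and ps = 350/9 + (2/9)·(7418/13) = 2154/13.
Buyers' price falls by p* − pb = 2082/13 − 1920/13 = 162/13; sellers' price rises by ps − p* = 2154/13 − 2082/13 = 72/13.
So producers capture (72/13)/18 = 4/13 of each unit of subsidy.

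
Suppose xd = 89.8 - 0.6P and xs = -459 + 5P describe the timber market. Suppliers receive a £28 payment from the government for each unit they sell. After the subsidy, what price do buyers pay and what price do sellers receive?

Buyers pay £73; sellers receive £101

Pre-subsidy: 89.8 - 0.6P = -459 + 5P gives P* = 98, x* = 31.
With the subsidy, sellers receive Ps = Pb + 28 for each unit, where Pb is the price buyers pay.
Supply in terms of Pb becomes xs = -459 + 5(Pb + 28) = -319 + 5Pb. Setting this equal to demand: 89.8 - 0.6Pb = -319 + 5Pb, so Pb = 73.
Sellers receive Ps = 73 + 28 = 101; x' = 89.8 − 0.6·73 = 46.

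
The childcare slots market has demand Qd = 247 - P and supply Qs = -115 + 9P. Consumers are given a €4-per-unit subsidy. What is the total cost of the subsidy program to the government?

Government cost = €857.6

Pre-subsidy: 247 - P = -115 + 9P gives P* = 36.2, Q* = 210.8.
With the rebate, buyers effectively pay Pb = Ps − 4, where Ps is the price sellers receive.
Demand in terms of Ps becomes Qd = 247 − 1(Ps − 4) = 251 - Ps. Setting this equal to supply: 251 - Ps = -115 + 9Ps, so Ps = 36.6.
Buyers pay Pb = 36.6 − 4 = 32.6; Q' = -115 + 9·36.6 = 214.4.
Government outlay = subsidy × quantity = 4 × 214.4 = 857.6.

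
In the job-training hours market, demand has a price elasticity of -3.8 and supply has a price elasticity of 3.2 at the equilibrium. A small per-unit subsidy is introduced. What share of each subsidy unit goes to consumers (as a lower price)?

Consumer share = 16/35

For a small subsidy around the equilibrium, the benefit split depends on the relative slopes, which at a point are proportional to the elasticities.
Buyer share = εs/(εs + |εd|) = 3.2/(3.2 + 3.8) = 16/35; seller share = |εd|/(εs + |εd|) = 19/35.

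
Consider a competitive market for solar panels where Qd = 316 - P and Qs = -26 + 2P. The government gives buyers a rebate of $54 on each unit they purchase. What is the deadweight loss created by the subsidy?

Deadweight loss = $972

Pre-subsidy: 316 - P = -26 + 2P gives P* = 114, Q* = 202.
With the rebate, buyers effectively pay Pb = Ps − 54, where Ps is the price sellers receive.
Demand in terms of Ps becomes Qd = 316 − 1(Ps − 54) = 370 - Ps. Setting this equal to supply: 370 - Ps = -26 + 2Ps, so Ps = 132.
Buyers pay Pb = 132 − 54 = 78; Q' = -26 + 2·132 = 238.
The subsidy expands output by 238 − 202 = 36 past the efficient level; on those units the gap between marginal cost and willingness to pay runs from 0 up to 54.
DWL = ½ × 54 × 36 = 972.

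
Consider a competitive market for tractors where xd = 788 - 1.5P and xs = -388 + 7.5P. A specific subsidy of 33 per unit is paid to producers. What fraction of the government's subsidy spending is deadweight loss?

Pre-subsidy: 788 - 1.5P = -388 + 7.5P gives P* = 392/3, x* = 592.
With the subsidy, sellers receive Ps = Pb + 33 for each unit, where Pb is the price buyers pay.
Supply in terms of Pb becomes xs = -388 + 7.5(Pb + 33) = -140.5 + 7.5Pb. Setting this equal to demand: 788 - 1.5Pb = -140.5 + 7.5Pb, so Pb = 619/6.
Sellers receive Ps = 619/6 + 33 = 817/6; x' = 788 − 1.5·(619/6) = 633.25.
ΔCS = ½(592 + 633.25)(392/3 − 619/6) = 16847.1875; ΔPS = ½(592 + 633.25)(817/6 − 392/3) = 3369.4375.
Government spending = 33 × 633.25 = 20897.25.
DWL = ½ × 33 × (633.25 − 592) = 680.625; fraction = 680.625 / 20897.25 = 165/5066.

DWL / government spending = 165/5066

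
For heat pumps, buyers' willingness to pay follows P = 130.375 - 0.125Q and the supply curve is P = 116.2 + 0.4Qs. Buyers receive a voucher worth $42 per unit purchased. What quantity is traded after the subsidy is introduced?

Q' = 107

Pre-subsidy: 130.375 - 0.125Q = 116.2 + 0.4Q gives Q* = 27 and P* = 127.
With the rebate, buyers effectively pay Pb = Ps − 42, where Ps is the price sellers receive.
On the curves, Pb = 130.375 - 0.125Q and Ps = 116.2 + 0.4Q; the wedge Ps − Pb = 42 gives 116.2 + 0.4Q − (130.375 - 0.125Q) = 42, so Q' = 107.
Then Pb = 130.375 − 0.125·107 = 117 and Ps = 116.2 + 0.4·107 = 159.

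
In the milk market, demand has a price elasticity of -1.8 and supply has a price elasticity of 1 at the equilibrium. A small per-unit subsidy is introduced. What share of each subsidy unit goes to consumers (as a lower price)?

For a small subsidy around the equilibrium, the benefit split depends on the relative slopes, which at a point are proportional to the elasticities.
Buyer share = εs/(εs + |εd|) = 1/(1 + 1.8) = 5/14; seller share = |εd|/(εs + |εd|) = 9/14.

Consumer share = 5/14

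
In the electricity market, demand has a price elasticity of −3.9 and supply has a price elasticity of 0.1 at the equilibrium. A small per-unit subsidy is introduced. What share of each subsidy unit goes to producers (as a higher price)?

For a small subsidy around the equilibrium, the benefit split depends on the relative slopes, which at a point are proportional to the elasticities.
Buyer share = εs/(εs + |εd|) = 0.1/(0.1 + 3.9) = 0.025; seller share = |εd|/(εs + |εd|) = 0.975.
So producers capture 0.975 of the subsidy.

Producer share = 0.975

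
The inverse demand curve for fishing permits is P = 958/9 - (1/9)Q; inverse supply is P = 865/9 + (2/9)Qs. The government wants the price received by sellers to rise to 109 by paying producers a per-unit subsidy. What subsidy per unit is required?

Required subsidy s = 9 per unit

At a seller price of 109, quantity supplied is -432.5 + 4.5·109 = 58.
Buyers absorb 58 only when they pay Pb = 958/9 − (1/9)·58 = 100.
s = Ps − Pb = 109 − 100 = 9.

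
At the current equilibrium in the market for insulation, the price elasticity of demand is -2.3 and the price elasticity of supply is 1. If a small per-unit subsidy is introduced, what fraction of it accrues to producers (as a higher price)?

For a small subsidy around the equilibrium, the benefit split depends on the relative slopes, which at a point are proportional to the elasticities.
Buyer share = εs/(εs + |εd|) = 1/(1 + 2.3) = 10/33; seller share = |εd|/(εs + |εd|) = 23/33.
So producers capture 23/33 of the subsidy.

Producer share = 23/33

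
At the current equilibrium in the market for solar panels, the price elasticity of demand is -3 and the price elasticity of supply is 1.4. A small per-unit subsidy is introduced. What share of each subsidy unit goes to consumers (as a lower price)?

Consumer share = 7/22

For a small subsidy around the equilibrium, the benefit split depends on the relative slopes, which at a point are proportional to the elasticities.
Buyer share = εs/(εs + |εd|) = 1.4/(1.4 + 3) = 7/22; seller share = |εd|/(εs + |εd|) = 15/22.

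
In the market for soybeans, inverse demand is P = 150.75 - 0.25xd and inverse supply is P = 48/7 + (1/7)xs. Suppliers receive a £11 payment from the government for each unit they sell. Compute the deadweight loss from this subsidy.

Deadweight loss = £154

Pre-subsidy: 150.75 - 0.25x = 48/7 + (1/7)x gives x* = 4029/11 and P* = 651/11.
With the subsidy, sellers receive Ps = Pb + 11 for each unit, where Pb is the price buyers pay.
On the curves, Pb = 150.75 - 0.25x and Ps = 48/7 + (1/7)x; the wedge Ps − Pb = 11 gives 48/7 + (1/7)x − (150.75 - 0.25x) = 11, so x' = 4337/11.
Then Pb = 150.75 − 0.25·(4337/11) = 574/11 and Ps = 48/7 + (1/7)·(4337/11) = 695/11.
The subsidy expands output by 4337/11 − 4029/11 = 28 past the efficient level; on those units the gap between marginal cost and willingness to pay runs from 0 up to 11.
DWL = ½ × 11 × 28 = 154.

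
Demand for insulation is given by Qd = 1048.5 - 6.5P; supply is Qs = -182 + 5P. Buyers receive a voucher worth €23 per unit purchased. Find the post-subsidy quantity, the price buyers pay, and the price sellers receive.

Pre-subsidy: 1048.5 - 6.5P = -182 + 5P gives P* = 107, Q* = 353.
With the rebate, buyers effectively pay Pb = Ps − 23, where Ps is the price sellers receive.
Demand in terms of Ps becomes Qd = 1048.5 − 6.5(Ps − 23) = 1198 - 6.5Ps. Setting this equal to supply: 1198 - 6.5Ps = -182 + 5Ps, so Ps = 120.
Buyers pay Pb = 120 − 23 = 97; Q' = -182 + 5·120 = 418.

Q' = 418; buyers pay €97; sellers receive €120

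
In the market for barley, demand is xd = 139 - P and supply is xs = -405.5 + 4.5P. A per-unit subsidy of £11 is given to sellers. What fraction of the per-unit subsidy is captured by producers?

Producer share = 2/11

Pre-subsidy: 139 - P = -405.5 + 4.5P gives P* = 99, x* = 40.
With the subsidy, sellers receive Ps = Pb + 11 for each unit, where Pb is the price buyers pay.
Supply in terms of Pb becomes xs = -405.5 + 4.5(Pb + 11) = -356 + 4.5Pb. Setting this equal to demand: 139 - Pb = -356 + 4.5Pb, so Pb = 90.
Sellers receive Ps = 90 + 11 = 101; x' = 139 − 1·90 = 49.
Buyers' price falls by P* − Pb = 99 − 90 = 9; sellers' price rises by Ps − P* = 101 − 99 = 2.
So producers capture 2/11 = 2/11 of each unit of subsidy.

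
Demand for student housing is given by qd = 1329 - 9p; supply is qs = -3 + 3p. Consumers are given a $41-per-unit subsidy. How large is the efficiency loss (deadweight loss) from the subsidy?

Pre-subsidy: 1329 - 9p = -3 + 3p gives p* = 111, q* = 330.
With the rebate, buyers effectively pay pb = ps − 41, where ps is the price sellers receive.
Demand in terms of ps becomes qd = 1329 − 9(ps − 41) = 1698 - 9ps. Setting this equal to supply: 1698 - 9ps = -3 + 3ps, so ps = 141.75.
Buyers pay pb = 141.75 − 41 = 100.75; q' = -3 + 3·141.75 = 422.25.
The subsidy expands output by 422.25 − 330 = 92.25 past the efficient level; on those units the gap between marginal cost and willingness to pay runs from 0 up to 41.
DWL = ½ × 41 × 92.25 = 1891.125.

Deadweight loss = $1891.125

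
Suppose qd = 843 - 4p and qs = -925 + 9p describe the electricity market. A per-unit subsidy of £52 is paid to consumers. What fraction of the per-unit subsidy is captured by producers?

Pre-subsidy: 843 - 4p = -925 + 9p gives p* = 136, q* = 299.
With the rebate, buyers effectively pay pb = ps − 52, where ps is the price sellers receive.
Demand in terms of ps becomes qd = 843 − 4(ps − 52) = 1051 - 4ps. Setting this equal to supply: 1051 - 4ps = -925 + 9ps, so ps = 152.
Buyers pay pb = 152 − 52 = 100; q' = -925 + 9·152 = 443.
Buyers' price falls by p* − pb = 136 − 100 = 36; sellers' price rises by ps − p* = 152 − 136 = 16.
So producers capture 16/52 = 4/13 of each unit of subsidy.

Producer share = 4/13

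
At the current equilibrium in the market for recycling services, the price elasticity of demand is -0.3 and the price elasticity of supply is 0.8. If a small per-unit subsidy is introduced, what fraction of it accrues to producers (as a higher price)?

Producer share = 3/11

For a small subsidy around the equilibrium, the benefit split depends on the relative slopes, which at a point are proportional to the elasticities.
Buyer share = εs/(εs + |εd|) = 0.8/(0.8 + 0.3) = 8/11; seller share = |εd|/(εs + |εd|) = 3/11.
So producers capture 3/11 of the subsidy.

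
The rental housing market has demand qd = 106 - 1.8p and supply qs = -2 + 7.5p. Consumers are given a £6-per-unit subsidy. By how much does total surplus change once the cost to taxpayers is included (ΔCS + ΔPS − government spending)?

Pre-subsidy: 106 - 1.8p = -2 + 7.5p gives p* = 360/31, q* = 2638/31.
With the rebate, buyers effectively pay pb = ps − 6, where ps is the price sellers receive.
Demand in terms of ps becomes qd = 106 − 1.8(ps − 6) = 116.8 - 1.8ps. Setting this equal to supply: 116.8 - 1.8ps = -2 + 7.5ps, so ps = 396/31.
Buyers pay pb = 396/31 − 6 = 210/31; q' = -2 + 7.5·(396/31) = 2908/31.
ΔCS = ½(2638/31 + 2908/31)(360/31 − 210/31) = 415950/961; ΔPS = ½(2638/31 + 2908/31)(396/31 − 360/31) = 99828/961.
Government spending = 6 × 2908/31 = 17448/31.
Net change = 415950/961 + 99828/961 − 17448/31 = -810/31. The loss equals the DWL triangle ½·6·270/31.

Net change in total surplus = -810/31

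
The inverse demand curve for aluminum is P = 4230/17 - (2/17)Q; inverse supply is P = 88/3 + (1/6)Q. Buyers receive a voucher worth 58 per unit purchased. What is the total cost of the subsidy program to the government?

Pre-subsidy: 4230/17 - (2/17)Q = 88/3 + (1/6)Q gives Q* = 772 and P* = 158.
With the rebate, buyers effectively pay Pb = Ps − 58, where Ps is the price sellers receive.
On the curves, Pb = 4230/17 - (2/17)Q and Ps = 88/3 + (1/6)Q; the wedge Ps − Pb = 58 gives 88/3 + (1/6)Q − (4230/17 - (2/17)Q) = 58, so Q' = 976.
Then Pb = 4230/17 − (2/17)·976 = 134 and Ps = 88/3 + (1/6)·976 = 192.
Government outlay = subsidy × quantity = 58 × 976 = 56608.

Government cost = 56608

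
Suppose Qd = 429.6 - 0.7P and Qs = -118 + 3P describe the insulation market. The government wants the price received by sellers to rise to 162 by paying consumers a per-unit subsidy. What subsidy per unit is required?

Required subsidy s = 74 per unit

At a seller price of 162, quantity supplied is -118 + 3·162 = 368.
Buyers absorb 368 only when they pay Pb with 429.6 − 0.7·Pb = 368, i.e. Pb = 88.
s = Ps − Pb = 162 − 88 = 74.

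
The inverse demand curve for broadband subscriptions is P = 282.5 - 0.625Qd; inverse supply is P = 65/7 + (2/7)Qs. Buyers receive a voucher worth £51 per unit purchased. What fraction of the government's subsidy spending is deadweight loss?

Pre-subsidy: 282.5 - 0.625Q = 65/7 + (2/7)Q gives Q* = 300 and P* = 95.
With the rebate, buyers effectively pay Pb = Ps − 51, where Ps is the price sellers receive.
On the curves, Pb = 282.5 - 0.625Q and Ps = 65/7 + (2/7)Q; the wedge Ps − Pb = 51 gives 65/7 + (2/7)Q − (282.5 - 0.625Q) = 51, so Q' = 356.
Then Pb = 282.5 − 0.625·356 = 60 and Ps = 65/7 + (2/7)·356 = 111.
ΔCS = ½(300 + 356)(95 − 60) = 11480; ΔPS = ½(300 + 356)(111 − 95) = 5248.
Government spending = 51 × 356 = 18156.
DWL = ½ × 51 × (356 − 300) = 1428; fraction = 1428 / 18156 = 7/89.

DWL / government spending = 7/89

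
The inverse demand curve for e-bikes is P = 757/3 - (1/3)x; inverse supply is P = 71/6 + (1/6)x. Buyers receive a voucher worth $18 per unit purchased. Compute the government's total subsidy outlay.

Pre-subsidy: 757/3 - (1/3)x = 71/6 + (1/6)x gives x* = 481 and P* = 92.
With the rebate, buyers effectively pay Pb = Ps − 18, where Ps is the price sellers receive.
On the curves, Pb = 757/3 - (1/3)x and Ps = 71/6 + (1/6)x; the wedge Ps − Pb = 18 gives 71/6 + (1/6)x − (757/3 - (1/3)x) = 18, so x' = 517.
Then Pb = 757/3 − (1/3)·517 = 80 and Ps = 71/6 + (1/6)·517 = 98.
Government outlay = subsidy × quantity = 18 × 517 = 9306.

Government cost = $9306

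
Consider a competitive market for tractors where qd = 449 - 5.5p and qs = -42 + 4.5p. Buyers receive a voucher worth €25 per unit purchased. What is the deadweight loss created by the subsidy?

Pre-subsidy: 449 - 5.5p = -42 + 4.5p gives p* = 49.1, q* = 178.95.
With the rebate, buyers effectively pay pb = ps − 25, where ps is the price sellers receive.
Demand in terms of ps becomes qd = 449 − 5.5(ps − 25) = 586.5 - 5.5ps. Setting this equal to supply: 586.5 - 5.5ps = -42 + 4.5ps, so ps = 62.85.
Buyers pay pb = 62.85 − 25 = 37.85; q' = -42 + 4.5·62.85 = 240.825.
The subsidy expands output by 240.825 − 178.95 = 61.875 past the efficient level; on those units the gap between marginal cost and willingness to pay runs from 0 up to 25.
DWL = ½ × 25 × 61.875 = 773.4375.

Deadweight loss = €773.4375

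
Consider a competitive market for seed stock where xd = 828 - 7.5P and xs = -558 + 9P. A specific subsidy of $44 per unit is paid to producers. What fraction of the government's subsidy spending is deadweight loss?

Pre-subsidy: 828 - 7.5P = -558 + 9P gives P* = 84, x* = 198.
With the subsidy, sellers receive Ps = Pb + 44 for each unit, where Pb is the price buyers pay.
Supply in terms of Pb becomes xs = -558 + 9(Pb + 44) = -162 + 9Pb. Setting this equal to demand: 828 - 7.5Pb = -162 + 9Pb, so Pb = 60.
Sellers receive Ps = 60 + 44 = 104; x' = 828 − 7.5·60 = 378.
ΔCS = ½(198 + 378)(84 − 60) = 6912; ΔPS = ½(198 + 378)(104 − 84) = 5760.
Government spending = 44 × 378 = 16632.
DWL = ½ × 44 × (378 − 198) = 3960; fraction = 3960 / 16632 = 5/21.

DWL / government spending = 5/21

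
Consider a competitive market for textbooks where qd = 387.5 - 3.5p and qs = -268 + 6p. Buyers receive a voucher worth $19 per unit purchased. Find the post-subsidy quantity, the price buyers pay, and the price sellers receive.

q' = 188; buyers pay $57; sellers receive $76

Pre-subsidy: 387.5 - 3.5p = -268 + 6p gives p* = 69, q* = 146.
With the rebate, buyers effectively pay pb = ps − 19, where ps is the price sellers receive.
Demand in terms of ps becomes qd = 387.5 − 3.5(ps − 19) = 454 - 3.5ps. Setting this equal to supply: 454 - 3.5ps = -268 + 6ps, so ps = 76.
Buyers pay pb = 76 − 19 = 57; q' = -268 + 6·76 = 188.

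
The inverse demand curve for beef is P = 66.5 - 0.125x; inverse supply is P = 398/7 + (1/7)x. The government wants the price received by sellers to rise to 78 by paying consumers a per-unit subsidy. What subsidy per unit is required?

At a seller price of 78, quantity supplied is -398 + 7·78 = 148.
Buyers absorb 148 only when they pay Pb = 66.5 − 0.125·148 = 48.
s = Ps − Pb = 78 − 48 = 30.

Required subsidy s = 30 per unit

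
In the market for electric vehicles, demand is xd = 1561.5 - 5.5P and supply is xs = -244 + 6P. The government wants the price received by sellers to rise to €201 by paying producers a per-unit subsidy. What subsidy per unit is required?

Required subsidy s = €92 per unit

At a seller price of 201, quantity supplied is -244 + 6·201 = 962.
Buyers absorb 962 only when they pay Pb with 1561.5 − 5.5·Pb = 962, i.e. Pb = 109.
s = Ps − Pb = 201 − 109 = 92.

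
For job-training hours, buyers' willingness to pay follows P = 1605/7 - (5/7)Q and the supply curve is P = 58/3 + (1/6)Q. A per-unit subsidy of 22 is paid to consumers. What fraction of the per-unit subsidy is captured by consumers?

Pre-subsidy: 1605/7 - (5/7)Q = 58/3 + (1/6)Q gives Q* = 8818/37 and P* = 2185/37.
With the rebate, buyers effectively pay Pb = Ps − 22, where Ps is the price sellers receive.
On the curves, Pb = 1605/7 - (5/7)Q and Ps = 58/3 + (1/6)Q; the wedge Ps − Pb = 22 gives 58/3 + (1/6)Q − (1605/7 - (5/7)Q) = 22, so Q' = 9742/37.
Then Pb = 1605/7 − (5/7)·(9742/37) = 1525/37 and Ps = 58/3 + (1/6)·(9742/37) = 2339/37.
Buyers' price falls by P* − Pb = 2185/37 − 1525/37 = 660/37; sellers' price rises by Ps − P* = 2339/37 − 2185/37 = 154/37.
So consumers capture (660/37)/22 = 30/37 of each unit of subsidy.

Consumer share = 30/37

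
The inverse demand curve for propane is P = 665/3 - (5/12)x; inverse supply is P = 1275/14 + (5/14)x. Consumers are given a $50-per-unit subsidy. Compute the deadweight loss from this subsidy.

Deadweight loss = 21000/13

Pre-subsidy: 665/3 - (5/12)x = 1275/14 + (5/14)x gives x* = 2194/13 and P* = 3935/26.
With the rebate, buyers effectively pay Pb = Ps − 50, where Ps is the price sellers receive.
On the curves, Pb = 665/3 - (5/12)x and Ps = 1275/14 + (5/14)x; the wedge Ps − Pb = 50 gives 1275/14 + (5/14)x − (665/3 - (5/12)x) = 50, so x' = 3034/13.
Then Pb = 665/3 − (5/12)·(3034/13) = 3235/26 and Ps = 1275/14 + (5/14)·(3034/13) = 4535/26.
The subsidy expands output by 3034/13 − 2194/13 = 840/13 past the efficient level; on those units the gap between marginal cost and willingness to pay runs from 0 up to 50.
DWL = ½ × 50 × 840/13 = 21000/13.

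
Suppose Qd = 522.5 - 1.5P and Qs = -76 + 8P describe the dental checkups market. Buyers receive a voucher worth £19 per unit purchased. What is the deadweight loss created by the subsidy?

Deadweight loss = £228

Pre-subsidy: 522.5 - 1.5P = -76 + 8P gives P* = 63, Q* = 428.
With the rebate, buyers effectively pay Pb = Ps − 19, where Ps is the price sellers receive.
Demand in terms of Ps becomes Qd = 522.5 − 1.5(Ps − 19) = 551 - 1.5Ps. Setting this equal to supply: 551 - 1.5Ps = -76 + 8Ps, so Ps = 66.
Buyers pay Pb = 66 − 19 = 47; Q' = -76 + 8·66 = 452.
The subsidy expands output by 452 − 428 = 24 past the efficient level; on those units the gap between marginal cost and willingness to pay runs from 0 up to 19.
DWL = ½ × 19 × 24 = 228.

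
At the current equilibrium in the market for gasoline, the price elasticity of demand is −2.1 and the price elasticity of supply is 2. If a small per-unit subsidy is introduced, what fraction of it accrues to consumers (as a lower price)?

For a small subsidy around the equilibrium, the benefit split depends on the relative slopes, which at a point are proportional to the elasticities.
Buyer share = εs/(εs + |εd|) = 2/(2 + 2.1) = 20/41; seller share = |εd|/(εs + |εd|) = 21/41.

Consumer share = 20/41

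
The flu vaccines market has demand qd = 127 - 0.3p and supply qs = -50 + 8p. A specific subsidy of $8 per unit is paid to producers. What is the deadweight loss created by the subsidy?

Deadweight loss = 768/83

Pre-subsidy: 127 - 0.3p = -50 + 8p gives p* = 1770/83, q* = 10010/83.
With the subsidy, sellers receive ps = pb + 8 for each unit, where pb is the price buyers pay.
Supply in terms of pb becomes qs = -50 + 8(pb + 8) = 14 + 8pb. Setting this equal to demand: 127 - 0.3pb = 14 + 8pb, so pb = 1130/83.
Sellers receive ps = 1130/83 + 8 = 1794/83; q' = 127 − 0.3·(1130/83) = 10202/83.
The subsidy expands output by 10202/83 − 10010/83 = 192/83 past the efficient level; on those units the gap between marginal cost and willingness to pay runs from 0 up to 8.
DWL = ½ × 8 × 192/83 = 768/83.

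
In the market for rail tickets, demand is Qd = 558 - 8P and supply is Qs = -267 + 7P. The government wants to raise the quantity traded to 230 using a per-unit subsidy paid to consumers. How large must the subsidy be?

Required subsidy s = 30 per unit

At Q = 230, invert demand for the buyer price: Pb = (558 − 230)/8 = 41; invert supply for the seller price: Ps = (230 − (-267))/7 = 71.
The subsidy must fill the gap: s = Ps − Pb = 71 − 41 = 30.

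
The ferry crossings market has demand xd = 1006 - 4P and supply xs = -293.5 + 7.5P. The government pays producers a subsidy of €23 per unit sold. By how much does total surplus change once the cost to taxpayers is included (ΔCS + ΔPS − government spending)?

Net change in total surplus = -€690

Pre-subsidy: 1006 - 4P = -293.5 + 7.5P gives P* = 113, x* = 554.
With the subsidy, sellers receive Ps = Pb + 23 for each unit, where Pb is the price buyers pay.
Supply in terms of Pb becomes xs = -293.5 + 7.5(Pb + 23) = -121 + 7.5Pb. Setting this equal to demand: 1006 - 4Pb = -121 + 7.5Pb, so Pb = 98.
Sellers receive Ps = 98 + 23 = 121; x' = 1006 − 4·98 = 614.
ΔCS = ½(554 + 614)(113 − 98) = 8760; ΔPS = ½(554 + 614)(121 − 113) = 4672.
Government spending = 23 × 614 = 14122.
Net change = 8760 + 4672 − 14122 = -690. The loss equals the DWL triangle ½·23·60.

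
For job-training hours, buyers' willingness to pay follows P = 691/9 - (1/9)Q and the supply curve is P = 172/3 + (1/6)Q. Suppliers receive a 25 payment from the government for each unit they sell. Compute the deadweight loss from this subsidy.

Deadweight loss = 1125

Pre-subsidy: 691/9 - (1/9)Q = 172/3 + (1/6)Q gives Q* = 70 and P* = 69.
With the subsidy, sellers receive Ps = Pb + 25 for each unit, where Pb is the price buyers pay.
On the curves, Pb = 691/9 - (1/9)Q and Ps = 172/3 + (1/6)Q; the wedge Ps − Pb = 25 gives 172/3 + (1/6)Q − (691/9 - (1/9)Q) = 25, so Q' = 160.
Then Pb = 691/9 − (1/9)·160 = 59 and Ps = 172/3 + (1/6)·160 = 84.
The subsidy expands output by 160 − 70 = 90 past the efficient level; on those units the gap between marginal cost and willingness to pay runs from 0 up to 25.
DWL = ½ × 25 × 90 = 1125.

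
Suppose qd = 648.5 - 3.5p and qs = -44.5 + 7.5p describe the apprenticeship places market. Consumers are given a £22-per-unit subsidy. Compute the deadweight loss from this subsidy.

Deadweight loss = £577.5

Pre-subsidy: 648.5 - 3.5p = -44.5 + 7.5p gives p* = 63, q* = 428.
With the rebate, buyers effectively pay pb = ps − 22, where ps is the price sellers receive.
Demand in terms of ps becomes qd = 648.5 − 3.5(ps − 22) = 725.5 - 3.5ps. Setting this equal to supply: 725.5 - 3.5ps = -44.5 + 7.5ps, so ps = 70.
Buyers pay pb = 70 − 22 = 48; q' = -44.5 + 7.5·70 = 480.5.
The subsidy expands output by 480.5 − 428 = 52.5 past the efficient level; on those units the gap between marginal cost and willingness to pay runs from 0 up to 22.
DWL = ½ × 22 × 52.5 = 577.5.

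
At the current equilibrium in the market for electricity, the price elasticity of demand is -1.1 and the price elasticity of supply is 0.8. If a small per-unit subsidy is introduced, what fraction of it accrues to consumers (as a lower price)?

Consumer share = 8/19

For a small subsidy around the equilibrium, the benefit split depends on the relative slopes, which at a point are proportional to the elasticities.
Buyer share = εs/(εs + |εd|) = 0.8/(0.8 + 1.1) = 8/19; seller share = |εd|/(εs + |εd|) = 11/19.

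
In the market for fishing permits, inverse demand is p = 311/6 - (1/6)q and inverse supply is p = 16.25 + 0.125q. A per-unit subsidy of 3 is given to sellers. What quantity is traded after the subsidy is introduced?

q' = 926/7

Pre-subsidy: 311/6 - (1/6)q = 16.25 + 0.125q gives q* = 122 and p* = 31.5.
With the subsidy, sellers receive ps = pb + 3 for each unit, where pb is the price buyers pay.
On the curves, pb = 311/6 - (1/6)q and ps = 16.25 + 0.125q; the wedge ps − pb = 3 gives 16.25 + 0.125q − (311/6 - (1/6)q) = 3, so q' = 926/7.
Then pb = 311/6 − (1/6)·(926/7) = 417/14 and ps = 16.25 + 0.125·(926/7) = 459/14.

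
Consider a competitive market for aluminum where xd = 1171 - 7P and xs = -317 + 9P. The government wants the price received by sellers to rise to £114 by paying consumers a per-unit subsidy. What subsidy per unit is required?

At a seller price of 114, quantity supplied is -317 + 9·114 = 709.
Buyers absorb 709 only when they pay Pb with 1171 − 7·Pb = 709, i.e. Pb = 66.
s = Ps − Pb = 114 − 66 = 48.

Required subsidy s = £48 per unit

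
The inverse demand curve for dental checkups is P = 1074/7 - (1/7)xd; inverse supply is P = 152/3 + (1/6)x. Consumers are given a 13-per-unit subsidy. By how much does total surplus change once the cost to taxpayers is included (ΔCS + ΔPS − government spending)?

Net change in total surplus = -273

Pre-subsidy: 1074/7 - (1/7)x = 152/3 + (1/6)x gives x* = 332 and P* = 106.
With the rebate, buyers effectively pay Pb = Ps − 13, where Ps is the price sellers receive.
On the curves, Pb = 1074/7 - (1/7)x and Ps = 152/3 + (1/6)x; the wedge Ps − Pb = 13 gives 152/3 + (1/6)x − (1074/7 - (1/7)x) = 13, so x' = 374.
Then Pb = 1074/7 − (1/7)·374 = 100 and Ps = 152/3 + (1/6)·374 = 113.
ΔCS = ½(332 + 374)(106 − 100) = 2118; ΔPS = ½(332 + 374)(113 − 106) = 2471.
Government spending = 13 × 374 = 4862.
Net change = 2118 + 2471 − 4862 = -273. The loss equals the DWL triangle ½·13·42.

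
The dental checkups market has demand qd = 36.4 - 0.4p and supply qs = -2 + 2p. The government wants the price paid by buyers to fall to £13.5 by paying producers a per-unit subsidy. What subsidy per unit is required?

Required subsidy s = £3 per unit

At a buyer price of 13.5, quantity demanded is 36.4 − 0.4·13.5 = 31.
Sellers supply 31 only when they receive ps with -2 + 2·ps = 31, i.e. ps = 16.5.
s = ps − pb = 16.5 − 13.5 = 3.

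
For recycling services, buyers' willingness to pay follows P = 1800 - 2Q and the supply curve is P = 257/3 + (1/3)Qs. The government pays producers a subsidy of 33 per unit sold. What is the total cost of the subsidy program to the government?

Government cost = 172986/7

Pre-subsidy: 1800 - 2Q = 257/3 + (1/3)Q gives Q* = 5143/7 and P* = 2314/7.
With the subsidy, sellers receive Ps = Pb + 33 for each unit, where Pb is the price buyers pay.
On the curves, Pb = 1800 - 2Q and Ps = 257/3 + (1/3)Q; the wedge Ps − Pb = 33 gives 257/3 + (1/3)Q − (1800 - 2Q) = 33, so Q' = 5242/7.
Then Pb = 1800 − 2·(5242/7) = 2116/7 and Ps = 257/3 + (1/3)·(5242/7) = 2347/7.
Government outlay = subsidy × quantity = 33 × 5242/7 = 172986/7.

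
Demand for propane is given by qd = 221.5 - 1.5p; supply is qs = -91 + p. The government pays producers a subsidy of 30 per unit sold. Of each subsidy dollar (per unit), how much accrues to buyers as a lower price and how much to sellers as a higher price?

Pre-subsidy: 221.5 - 1.5p = -91 + p gives p* = 125, q* = 34.
With the subsidy, sellers receive ps = pb + 30 for each unit, where pb is the price buyers pay.
Supply in terms of pb becomes qs = -91 + 1(pb + 30) = -61 + pb. Setting this equal to demand: 221.5 - 1.5pb = -61 + pb, so pb = 113.
Sellers receive ps = 113 + 30 = 143; q' = 221.5 − 1.5·113 = 52.
Buyers' price falls by p* − pb = 125 − 113 = 12; sellers' price rises by ps − p* = 143 − 125 = 18.

Buyers gain 12 per unit; sellers gain 18 per unit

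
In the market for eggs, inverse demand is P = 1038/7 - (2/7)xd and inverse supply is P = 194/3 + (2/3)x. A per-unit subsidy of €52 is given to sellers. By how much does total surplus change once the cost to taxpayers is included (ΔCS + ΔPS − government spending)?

Pre-subsidy: 1038/7 - (2/7)x = 194/3 + (2/3)x gives x* = 87.8 and P* = 123.2.
With the subsidy, sellers receive Ps = Pb + 52 for each unit, where Pb is the price buyers pay.
On the curves, Pb = 1038/7 - (2/7)x and Ps = 194/3 + (2/3)x; the wedge Ps − Pb = 52 gives 194/3 + (2/3)x − (1038/7 - (2/7)x) = 52, so x' = 142.4.
Then Pb = 1038/7 − (2/7)·142.4 = 107.6 and Ps = 194/3 + (2/3)·142.4 = 159.6.
ΔCS = ½(87.8 + 142.4)(123.2 − 107.6) = 1795.56; ΔPS = ½(87.8 + 142.4)(159.6 − 123.2) = 4189.64.
Government spending = 52 × 142.4 = 7404.8.
Net change = 1795.56 + 4189.64 − 7404.8 = -1419.6. The loss equals the DWL triangle ½·52·54.6.

Net change in total surplus = -€1419.6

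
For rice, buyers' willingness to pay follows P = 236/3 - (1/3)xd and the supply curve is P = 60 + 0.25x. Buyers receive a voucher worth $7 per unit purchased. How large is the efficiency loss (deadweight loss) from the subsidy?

Pre-subsidy: 236/3 - (1/3)x = 60 + 0.25x gives x* = 32 and P* = 68.
With the rebate, buyers effectively pay Pb = Ps − 7, where Ps is the price sellers receive.
On the curves, Pb = 236/3 - (1/3)x and Ps = 60 + 0.25x; the wedge Ps − Pb = 7 gives 60 + 0.25x − (236/3 - (1/3)x) = 7, so x' = 44.
Then Pb = 236/3 − (1/3)·44 = 64 and Ps = 60 + 0.25·44 = 71.
The subsidy expands output by 44 − 32 = 12 past the efficient level; on those units the gap between marginal cost and willingness to pay runs from 0 up to 7.
DWL = ½ × 7 × 12 = 42.

Deadweight loss = $42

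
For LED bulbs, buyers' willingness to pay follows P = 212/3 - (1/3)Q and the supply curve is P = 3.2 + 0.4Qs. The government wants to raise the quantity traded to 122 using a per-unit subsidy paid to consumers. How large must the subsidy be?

At Q = 122, from the demand curve buyers pay Pb = 212/3 − (1/3)·122 = 30; from the supply curve sellers need Ps = 3.2 + 0.4·122 = 52.
The subsidy must fill the gap: s = Ps − Pb = 52 − 30 = 22.

Required subsidy s = 22 per unit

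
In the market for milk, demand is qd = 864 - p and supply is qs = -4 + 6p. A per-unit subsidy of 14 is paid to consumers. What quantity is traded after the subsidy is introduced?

Pre-subsidy: 864 - p = -4 + 6p gives p* = 124, q* = 740.
With the rebate, buyers effectively pay pb = ps − 14, where ps is the price sellers receive.
Demand in terms of ps becomes qd = 864 − 1(ps − 14) = 878 - ps. Setting this equal to supply: 878 - ps = -4 + 6ps, so ps = 126.
Buyers pay pb = 126 − 14 = 112; q' = -4 + 6·126 = 752.

q' = 752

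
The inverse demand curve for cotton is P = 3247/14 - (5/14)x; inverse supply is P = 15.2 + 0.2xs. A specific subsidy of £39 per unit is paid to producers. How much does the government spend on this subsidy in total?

Government cost = £17901

Pre-subsidy: 3247/14 - (5/14)x = 15.2 + 0.2x gives x* = 389 and P* = 93.
With the subsidy, sellers receive Ps = Pb + 39 for each unit, where Pb is the price buyers pay.
On the curves, Pb = 3247/14 - (5/14)x and Ps = 15.2 + 0.2x; the wedge Ps − Pb = 39 gives 15.2 + 0.2x − (3247/14 - (5/14)x) = 39, so x' = 459.
Then Pb = 3247/14 − (5/14)·459 = 68 and Ps = 15.2 + 0.2·459 = 107.
Government outlay = subsidy × quantity = 39 × 459 = 17901.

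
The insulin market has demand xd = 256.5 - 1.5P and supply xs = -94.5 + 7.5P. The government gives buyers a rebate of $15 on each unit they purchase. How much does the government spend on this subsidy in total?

Government cost = $3251.25

Pre-subsidy: 256.5 - 1.5P = -94.5 + 7.5P gives P* = 39, x* = 198.
With the rebate, buyers effectively pay Pb = Ps − 15, where Ps is the price sellers receive.
Demand in terms of Ps becomes xd = 256.5 − 1.5(Ps − 15) = 279 - 1.5Ps. Setting this equal to supply: 279 - 1.5Ps = -94.5 + 7.5Ps, so Ps = 41.5.
Buyers pay Pb = 41.5 − 15 = 26.5; x' = -94.5 + 7.5·41.5 = 216.75.
Government outlay = subsidy × quantity = 15 × 216.75 = 3251.25.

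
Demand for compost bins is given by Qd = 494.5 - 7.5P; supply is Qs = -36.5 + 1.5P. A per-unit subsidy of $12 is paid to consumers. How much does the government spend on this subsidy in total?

Pre-subsidy: 494.5 - 7.5P = -36.5 + 1.5P gives P* = 59, Q* = 52.
With the rebate, buyers effectively pay Pb = Ps − 12, where Ps is the price sellers receive.
Demand in terms of Ps becomes Qd = 494.5 − 7.5(Ps − 12) = 584.5 - 7.5Ps. Setting this equal to supply: 584.5 - 7.5Ps = -36.5 + 1.5Ps, so Ps = 69.
Buyers pay Pb = 69 − 12 = 57; Q' = -36.5 + 1.5·69 = 67.
Government outlay = subsidy × quantity = 12 × 67 = 804.

Government cost = $804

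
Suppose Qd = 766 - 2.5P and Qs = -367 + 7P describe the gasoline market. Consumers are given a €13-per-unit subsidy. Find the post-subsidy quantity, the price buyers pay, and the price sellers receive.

Pre-subsidy: 766 - 2.5P = -367 + 7P gives P* = 2266/19, Q* = 8889/19.
With the rebate, buyers effectively pay Pb = Ps − 13, where Ps is the price sellers receive.
Demand in terms of Ps becomes Qd = 766 − 2.5(Ps − 13) = 798.5 - 2.5Ps. Setting this equal to supply: 798.5 - 2.5Ps = -367 + 7Ps, so Ps = 2331/19.
Buyers pay Pb = 2331/19 − 13 = 2084/19; Q' = -367 + 7·(2331/19) = 9344/19.

Q' = 9344/19; buyers pay 2084/19; sellers receive 2331/19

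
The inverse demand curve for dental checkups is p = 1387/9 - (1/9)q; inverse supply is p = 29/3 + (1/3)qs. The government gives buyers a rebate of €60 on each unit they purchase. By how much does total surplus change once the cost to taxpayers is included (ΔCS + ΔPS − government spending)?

Pre-subsidy: 1387/9 - (1/9)q = 29/3 + (1/3)q gives q* = 325 and p* = 118.
With the rebate, buyers effectively pay pb = ps − 60, where ps is the price sellers receive.
On the curves, pb = 1387/9 - (1/9)q and ps = 29/3 + (1/3)q; the wedge ps − pb = 60 gives 29/3 + (1/3)q − (1387/9 - (1/9)q) = 60, so q' = 460.
Then pb = 1387/9 − (1/9)·460 = 103 and ps = 29/3 + (1/3)·460 = 163.
ΔCS = ½(325 + 460)(118 − 103) = 5887.5; ΔPS = ½(325 + 460)(163 − 118) = 17662.5.
Government spending = 60 × 460 = 27600.
Net change = 5887.5 + 17662.5 − 27600 = -4050. The loss equals the DWL triangle ½·60·135.

Net change in total surplus = -€4050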